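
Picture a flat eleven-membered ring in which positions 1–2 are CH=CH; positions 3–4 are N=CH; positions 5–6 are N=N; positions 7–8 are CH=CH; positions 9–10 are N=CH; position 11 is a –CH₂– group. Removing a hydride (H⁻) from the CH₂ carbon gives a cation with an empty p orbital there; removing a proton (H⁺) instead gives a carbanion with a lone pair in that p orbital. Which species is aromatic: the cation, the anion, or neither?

Both ions have a continuous loop of p orbitals — each ring atom is sp².
Cation: 5 × 2 + 0 = 10 π electrons → 4(2)+2, aromatic.
Anion: 5 × 2 + 2 = 12 π electrons → 4(3), antiaromatic.

The cation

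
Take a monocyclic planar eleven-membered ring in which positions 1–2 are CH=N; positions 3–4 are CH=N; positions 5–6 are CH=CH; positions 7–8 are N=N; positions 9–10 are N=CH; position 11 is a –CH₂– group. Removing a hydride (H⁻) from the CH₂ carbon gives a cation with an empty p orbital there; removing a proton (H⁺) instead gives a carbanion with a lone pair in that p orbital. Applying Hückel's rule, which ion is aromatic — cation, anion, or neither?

In either ion the ring is fully conjugated: every atom, including the new sp² carbon, supplies a p orbital.
Cation: 5 × 2 + 0 = 10 π electrons → 4(2)+2, aromatic.
Anion: 5 × 2 + 2 = 12 π electrons → 4(3), antiaromatic.

The cation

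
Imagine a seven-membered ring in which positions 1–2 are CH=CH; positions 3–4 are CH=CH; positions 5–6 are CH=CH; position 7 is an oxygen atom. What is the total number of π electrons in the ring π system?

8

Every ring atom contributes a p orbital perpendicular to the ring (the double-bond atoms are sp², each contributing one p electron; the oxygen donates one lone pair from its p orbital), so the π system is cyclic and fully conjugated.
π-electron count: 3 × 2 = 6 from the double-bond units + 2 from the O atom = 8.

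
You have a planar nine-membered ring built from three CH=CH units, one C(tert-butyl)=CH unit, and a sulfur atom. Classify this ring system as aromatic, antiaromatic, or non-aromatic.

Aromatic

Check conjugation: the double-bond atoms are sp², each contributing one p electron; the sulfur donates one lone pair from its p orbital — every position has a p orbital, so the cyclic π system is continuous.
Tallying contributions gives 4 × 2 = 8 from the double-bond units + 2 from the S atom = 10.
Since 10 = 4·2 + 2, the ring meets the 4n+2 criterion.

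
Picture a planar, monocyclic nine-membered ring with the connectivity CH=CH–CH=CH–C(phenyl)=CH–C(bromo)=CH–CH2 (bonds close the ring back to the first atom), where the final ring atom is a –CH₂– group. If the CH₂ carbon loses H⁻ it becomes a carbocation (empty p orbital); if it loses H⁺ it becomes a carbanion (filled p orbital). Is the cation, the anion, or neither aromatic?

Once that carbon is sp², every ring atom has a p orbital and both ions are fully conjugated.
Cation: 4 × 2 + 0 = 8 π electrons → 4(2), antiaromatic.
Anion: 4 × 2 + 2 = 10 π electrons → 4(2)+2, aromatic.

The anion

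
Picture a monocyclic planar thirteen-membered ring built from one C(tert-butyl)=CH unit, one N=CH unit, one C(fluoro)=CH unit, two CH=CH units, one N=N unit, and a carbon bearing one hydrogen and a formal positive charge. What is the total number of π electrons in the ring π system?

All ring atoms are sp² and supply a p orbital to the ring (the double-bond atoms are sp², each contributing one p electron; each sp² =N– keeps its lone pair in-plane and puts one electron into the π system; the carbocation has an empty p orbital); the conjugation is uninterrupted.
Adding the contributions, 6 × 2 = 12 from the double-bond units + 0 from the CH(+) atom = 12.

12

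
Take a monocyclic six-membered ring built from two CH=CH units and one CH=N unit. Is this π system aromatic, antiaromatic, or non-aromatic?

Aromatic

All ring atoms are sp² and supply a p orbital to the ring (the double-bond atoms are sp², each contributing one p electron; each sp² =N– keeps its lone pair in-plane and puts one electron into the π system); the conjugation is uninterrupted.
π-electron count: 3 × 2 = 6 from the 3 double-bond units.
With 6 π electrons (n = 1), the Hückel 4n+2 condition holds.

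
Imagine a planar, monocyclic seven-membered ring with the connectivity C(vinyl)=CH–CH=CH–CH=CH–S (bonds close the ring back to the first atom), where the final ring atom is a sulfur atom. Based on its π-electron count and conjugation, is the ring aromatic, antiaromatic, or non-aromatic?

Antiaromatic

The p orbitals form a continuous loop: every atom in a ring double bond is sp² and brings one electron to the p orbital; the sulfur donates one lone pair from its p orbital. The ring is fully conjugated.
Tallying contributions gives 3 × 2 = 6 from the double-bond units + 2 from the S atom = 8.
A 4n π count (8, n = 2) in a planar conjugated ring means antiaromatic.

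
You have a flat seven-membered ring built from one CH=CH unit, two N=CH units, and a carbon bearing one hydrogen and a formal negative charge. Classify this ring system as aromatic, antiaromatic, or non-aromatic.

Antiaromatic

Check conjugation: each doubly-bonded ring atom is sp² with one p-orbital electron; each =N– nitrogen is pyridine-type (lone pair in the sp² plane, one electron in the p orbital); the carbanion's lone pair occupies the p orbital — every position has a p orbital, so the cyclic π system is continuous.
π-electron count: 3 × 2 = 6 from the double-bond units + 2 from the CH(-) atom = 8.
With 8 = 4·2 π electrons, Hückel's rule classifies the planar ring as antiaromatic.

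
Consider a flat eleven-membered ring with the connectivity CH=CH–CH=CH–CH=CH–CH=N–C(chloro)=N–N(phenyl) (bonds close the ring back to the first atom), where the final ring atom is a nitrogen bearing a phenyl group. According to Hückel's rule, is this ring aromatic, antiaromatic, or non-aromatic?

Every ring atom contributes a p orbital perpendicular to the ring (the double-bond atoms are sp², each contributing one p electron; each sp² =N– keeps its lone pair in-plane and puts one electron into the π system; the pyrrole-type nitrogen donates its lone pair from the p orbital), so the π system is cyclic and fully conjugated.
Adding the contributions, 5 × 2 = 10 from the double-bond units + 2 from the N(phenyl) atom = 12.
With 12 = 4·3 π electrons, Hückel's rule classifies the planar ring as antiaromatic.

Antiaromatic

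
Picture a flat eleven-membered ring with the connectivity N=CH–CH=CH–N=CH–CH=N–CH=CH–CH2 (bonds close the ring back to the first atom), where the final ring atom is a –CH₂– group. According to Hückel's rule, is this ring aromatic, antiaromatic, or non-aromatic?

At the CH2 position, the tetrahedral CH₂ carbon is sp³ and has no p orbital in the ring π system; the ring's p-orbital overlap is broken there.
Without a continuous loop of overlapping p orbitals the Hückel electron count never comes into play.

Non-aromatic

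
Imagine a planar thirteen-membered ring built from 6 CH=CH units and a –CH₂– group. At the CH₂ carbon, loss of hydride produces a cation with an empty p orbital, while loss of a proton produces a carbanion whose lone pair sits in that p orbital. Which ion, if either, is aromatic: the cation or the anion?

The anion

Once that carbon is sp², every ring atom has a p orbital and both ions are fully conjugated.
Cation: 6 × 2 + 0 = 12 π electrons → 4(3), antiaromatic.
Anion: 6 × 2 + 2 = 14 π electrons → 4(3)+2, aromatic.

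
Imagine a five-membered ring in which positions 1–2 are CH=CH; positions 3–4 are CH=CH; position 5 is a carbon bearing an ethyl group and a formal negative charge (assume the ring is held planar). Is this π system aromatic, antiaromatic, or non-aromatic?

The p orbitals form a continuous loop: every atom in a ring double bond is sp² and brings one electron to the p orbital; the carbanion's lone pair occupies the p orbital. The ring is fully conjugated.
Adding the contributions, 2 × 2 = 4 from the double-bond units + 2 from the C(ethyl)(-) atom = 6.
6 = 4(1) + 2, which satisfies Hückel's 4n+2 rule.

Aromatic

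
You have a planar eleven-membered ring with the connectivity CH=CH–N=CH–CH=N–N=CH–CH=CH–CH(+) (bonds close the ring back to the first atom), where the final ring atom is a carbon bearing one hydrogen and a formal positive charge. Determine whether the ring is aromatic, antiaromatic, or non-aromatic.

Aromatic

The p orbitals form a continuous loop: each doubly-bonded ring atom is sp² with one p-orbital electron; the doubly-bonded nitrogens are pyridine-type — their lone pairs lie in the ring plane, leaving one electron in the p orbital; the carbocation has an empty p orbital. The ring is fully conjugated.
Adding the contributions, 5 × 2 = 10 from the double-bond units + 0 from the CH(+) atom = 10.
Since 10 = 4·2 + 2, the ring meets the 4n+2 criterion.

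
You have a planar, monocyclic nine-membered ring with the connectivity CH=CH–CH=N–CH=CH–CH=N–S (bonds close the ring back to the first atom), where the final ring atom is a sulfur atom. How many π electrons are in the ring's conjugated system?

10

All ring atoms are sp² and supply a p orbital to the ring (every atom in a ring double bond is sp² and brings one electron to the p orbital; each sp² =N– keeps its lone pair in-plane and puts one electron into the π system; the sulfur donates one lone pair from its p orbital); the conjugation is uninterrupted.
Counting π electrons: 4 × 2 = 8 from the double-bond units + 2 from the S atom = 10.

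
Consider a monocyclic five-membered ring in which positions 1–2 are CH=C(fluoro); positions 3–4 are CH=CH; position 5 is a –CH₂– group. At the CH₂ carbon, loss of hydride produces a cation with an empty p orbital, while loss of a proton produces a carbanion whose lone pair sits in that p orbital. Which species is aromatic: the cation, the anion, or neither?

The anion

Once that carbon is sp², every ring atom has a p orbital and both ions are fully conjugated.
Cation: 2 × 2 + 0 = 4 π electrons → 4(1), antiaromatic.
Anion: 2 × 2 + 2 = 6 π electrons → 4(1)+2, aromatic.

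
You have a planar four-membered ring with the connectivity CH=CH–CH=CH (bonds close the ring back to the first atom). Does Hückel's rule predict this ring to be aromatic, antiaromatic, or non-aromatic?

Antiaromatic

The p orbitals form a continuous loop: every atom in a ring double bond is sp² and brings one electron to the p orbital. The ring is fully conjugated.
π-electron count: 2 × 2 = 4 from the 2 double-bond units.
A 4n π count (4, n = 1) in a planar conjugated ring means antiaromatic.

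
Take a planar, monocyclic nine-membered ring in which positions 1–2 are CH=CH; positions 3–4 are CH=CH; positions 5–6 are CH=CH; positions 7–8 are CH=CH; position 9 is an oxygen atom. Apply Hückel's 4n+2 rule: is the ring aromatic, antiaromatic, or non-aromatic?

Aromatic

Every ring atom contributes a p orbital perpendicular to the ring (each doubly-bonded ring atom is sp² with one p-orbital electron; the oxygen donates one lone pair from its p orbital), so the π system is cyclic and fully conjugated.
Counting π electrons: 4 × 2 = 8 from the double-bond units + 2 from the O atom = 10.
That gives a 4n+2 count (10, n = 2).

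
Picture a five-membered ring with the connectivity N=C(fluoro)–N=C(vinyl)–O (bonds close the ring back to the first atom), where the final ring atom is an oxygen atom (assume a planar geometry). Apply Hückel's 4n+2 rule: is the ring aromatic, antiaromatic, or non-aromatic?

All ring atoms are sp² and supply a p orbital to the ring (the double-bond atoms are sp², each contributing one p electron; each sp² =N– keeps its lone pair in-plane and puts one electron into the π system; the oxygen donates one lone pair from its p orbital); the conjugation is uninterrupted.
Counting π electrons: 2 × 2 = 4 from the double-bond units + 2 from the O atom = 6.
Since 6 = 4·1 + 2, the ring meets the 4n+2 criterion.

Aromatic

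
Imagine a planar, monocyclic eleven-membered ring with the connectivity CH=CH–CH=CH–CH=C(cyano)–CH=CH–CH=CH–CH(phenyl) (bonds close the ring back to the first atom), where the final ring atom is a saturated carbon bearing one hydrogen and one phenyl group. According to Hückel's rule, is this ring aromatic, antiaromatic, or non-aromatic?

Non-aromatic

At the CH(phenyl) position, that saturated carbon is sp³ and has no p orbital in the ring π system; the ring's p-orbital overlap is broken there.
Hückel's rule only applies to fully conjugated rings, so this one is simply non-aromatic.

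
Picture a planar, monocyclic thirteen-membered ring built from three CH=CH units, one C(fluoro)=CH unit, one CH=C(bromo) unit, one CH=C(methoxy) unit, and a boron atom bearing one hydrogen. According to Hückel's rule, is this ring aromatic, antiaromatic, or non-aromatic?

Antiaromatic

Every ring atom contributes a p orbital perpendicular to the ring (the double-bond atoms are sp², each contributing one p electron; the boron has an empty p orbital), so the π system is cyclic and fully conjugated.
Tallying contributions gives 6 × 2 = 12 from the double-bond units + 0 from the BH atom = 12.
With 12 = 4·3 π electrons, Hückel's rule classifies the planar ring as antiaromatic.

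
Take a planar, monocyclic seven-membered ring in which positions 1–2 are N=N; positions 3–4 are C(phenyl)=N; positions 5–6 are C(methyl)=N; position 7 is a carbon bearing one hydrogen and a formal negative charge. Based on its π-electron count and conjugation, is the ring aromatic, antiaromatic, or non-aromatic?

Antiaromatic

Every ring atom contributes a p orbital perpendicular to the ring (every atom in a ring double bond is sp² and brings one electron to the p orbital; each sp² =N– keeps its lone pair in-plane and puts one electron into the π system; the carbanion's lone pair occupies the p orbital), so the π system is cyclic and fully conjugated.
Adding the contributions, 3 × 2 = 6 from the double-bond units + 2 from the CH(-) atom = 8.
With 8 = 4·2 π electrons, Hückel's rule classifies the planar ring as antiaromatic.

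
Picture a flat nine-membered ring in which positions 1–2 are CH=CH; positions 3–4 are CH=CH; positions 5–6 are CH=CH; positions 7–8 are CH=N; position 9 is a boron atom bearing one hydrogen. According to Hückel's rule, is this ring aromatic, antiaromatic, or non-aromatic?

The p orbitals form a continuous loop: each doubly-bonded ring atom is sp² with one p-orbital electron; the doubly-bonded nitrogens are pyridine-type — their lone pairs lie in the ring plane, leaving one electron in the p orbital; the boron has an empty p orbital. The ring is fully conjugated.
Adding the contributions, 4 × 2 = 8 from the double-bond units + 0 from the BH atom = 8.
8 = 4(2); a planar, fully conjugated 4n system is antiaromatic.

Antiaromatic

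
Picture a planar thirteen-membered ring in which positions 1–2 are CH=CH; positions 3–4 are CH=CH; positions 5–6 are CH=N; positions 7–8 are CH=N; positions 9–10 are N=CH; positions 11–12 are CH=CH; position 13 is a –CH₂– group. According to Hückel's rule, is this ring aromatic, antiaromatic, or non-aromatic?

Non-aromatic

At the CH2 position, the tetrahedral CH₂ carbon is sp³ and has no p orbital in the ring π system; the ring's p-orbital overlap is broken there.
Broken conjugation rules out both aromaticity and antiaromaticity.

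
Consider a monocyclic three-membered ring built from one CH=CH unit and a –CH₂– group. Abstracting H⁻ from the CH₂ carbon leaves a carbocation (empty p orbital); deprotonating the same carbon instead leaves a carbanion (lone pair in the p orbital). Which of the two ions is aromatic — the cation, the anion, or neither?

The cation

In both ions every ring atom is sp² and contributes a p orbital, so both rings are fully conjugated.
Cation: 1 × 2 + 0 = 2 π electrons → 4(0)+2, aromatic.
Anion: 1 × 2 + 2 = 4 π electrons → 4(1), antiaromatic.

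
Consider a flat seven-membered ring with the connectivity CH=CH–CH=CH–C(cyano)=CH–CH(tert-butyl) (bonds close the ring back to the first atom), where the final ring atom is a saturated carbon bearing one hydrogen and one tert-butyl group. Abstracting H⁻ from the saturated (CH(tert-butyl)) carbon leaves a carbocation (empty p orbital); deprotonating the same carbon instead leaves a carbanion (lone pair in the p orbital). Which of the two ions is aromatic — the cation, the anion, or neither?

Both ions have a continuous loop of p orbitals — each ring atom is sp².
Cation: 3 × 2 + 0 = 6 π electrons → 4(1)+2, aromatic.
Anion: 3 × 2 + 2 = 8 π electrons → 4(2), antiaromatic.

The cation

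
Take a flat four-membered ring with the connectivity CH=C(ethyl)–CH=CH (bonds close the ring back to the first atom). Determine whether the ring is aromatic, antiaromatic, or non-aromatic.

Every ring atom contributes a p orbital perpendicular to the ring (each doubly-bonded ring atom is sp² with one p-orbital electron), so the π system is cyclic and fully conjugated.
Tallying contributions gives 2 × 2 = 4 from the 2 double-bond units.
4 is a 4n count (n = 1), so the planar conjugated ring is antiaromatic.

Antiaromatic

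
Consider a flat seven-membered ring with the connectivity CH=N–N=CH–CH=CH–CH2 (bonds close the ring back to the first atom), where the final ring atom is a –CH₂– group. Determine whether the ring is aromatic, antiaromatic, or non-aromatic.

The CH2 carbon is saturated: the tetrahedral CH₂ carbon is sp³ and has no p orbital in the ring π system. Conjugation is not continuous around the ring.
A ring that is not fully conjugated cannot be aromatic or antiaromatic regardless of its π-electron count.

Non-aromatic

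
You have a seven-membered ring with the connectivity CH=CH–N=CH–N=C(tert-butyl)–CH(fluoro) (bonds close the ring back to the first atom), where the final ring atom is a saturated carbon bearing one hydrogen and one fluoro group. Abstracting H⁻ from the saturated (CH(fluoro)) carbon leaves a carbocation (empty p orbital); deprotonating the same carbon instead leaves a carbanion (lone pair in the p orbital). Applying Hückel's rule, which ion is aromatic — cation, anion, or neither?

The cation

In either ion the ring is fully conjugated: every atom, including the new sp² carbon, supplies a p orbital.
Cation: 3 × 2 + 0 = 6 π electrons → 4(1)+2, aromatic.
Anion: 3 × 2 + 2 = 8 π electrons → 4(2), antiaromatic.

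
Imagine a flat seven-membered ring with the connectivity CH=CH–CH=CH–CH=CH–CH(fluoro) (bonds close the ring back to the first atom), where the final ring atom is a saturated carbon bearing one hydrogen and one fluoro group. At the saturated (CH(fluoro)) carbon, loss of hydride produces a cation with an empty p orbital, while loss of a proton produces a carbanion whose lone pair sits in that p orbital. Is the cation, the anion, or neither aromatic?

The cation

Both ions have a continuous loop of p orbitals — each ring atom is sp².
Cation: 3 × 2 + 0 = 6 π electrons → 4(1)+2, aromatic.
Anion: 3 × 2 + 2 = 8 π electrons → 4(2), antiaromatic.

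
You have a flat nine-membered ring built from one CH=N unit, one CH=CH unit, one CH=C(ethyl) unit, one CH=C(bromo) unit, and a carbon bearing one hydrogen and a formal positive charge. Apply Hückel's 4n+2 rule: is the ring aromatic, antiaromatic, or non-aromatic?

Every ring atom contributes a p orbital perpendicular to the ring (each doubly-bonded ring atom is sp² with one p-orbital electron; each =N– nitrogen is pyridine-type (lone pair in the sp² plane, one electron in the p orbital); the carbocation has an empty p orbital), so the π system is cyclic and fully conjugated.
π-electron count: 4 × 2 = 8 from the double-bond units + 0 from the CH(+) atom = 8.
8 = 4(2); a planar, fully conjugated 4n system is antiaromatic.

Antiaromatic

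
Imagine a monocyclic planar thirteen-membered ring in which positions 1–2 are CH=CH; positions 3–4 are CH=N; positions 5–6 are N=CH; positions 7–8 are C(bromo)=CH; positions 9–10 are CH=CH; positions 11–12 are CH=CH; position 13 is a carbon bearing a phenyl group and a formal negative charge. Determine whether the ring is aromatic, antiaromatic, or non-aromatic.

Every ring atom contributes a p orbital perpendicular to the ring (every atom in a ring double bond is sp² and brings one electron to the p orbital; the doubly-bonded nitrogens are pyridine-type — their lone pairs lie in the ring plane, leaving one electron in the p orbital; the carbanion's lone pair occupies the p orbital), so the π system is cyclic and fully conjugated.
Counting π electrons: 6 × 2 = 12 from the double-bond units + 2 from the C(phenyl)(-) atom = 14.
Since 14 = 4·3 + 2, the ring meets the 4n+2 criterion.

Aromatic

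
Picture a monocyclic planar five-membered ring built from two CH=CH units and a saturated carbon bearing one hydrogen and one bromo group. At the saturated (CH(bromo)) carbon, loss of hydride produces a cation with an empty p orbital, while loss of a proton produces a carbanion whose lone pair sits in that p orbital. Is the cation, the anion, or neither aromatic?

Once that carbon is sp², every ring atom has a p orbital and both ions are fully conjugated.
Cation: 2 × 2 + 0 = 4 π electrons → 4(1), antiaromatic.
Anion: 2 × 2 + 2 = 6 π electrons → 4(1)+2, aromatic.

The anion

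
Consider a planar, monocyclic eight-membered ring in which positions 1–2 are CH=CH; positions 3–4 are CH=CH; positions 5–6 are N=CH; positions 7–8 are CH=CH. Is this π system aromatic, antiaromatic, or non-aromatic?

The p orbitals form a continuous loop: the double-bond atoms are sp², each contributing one p electron; each sp² =N– keeps its lone pair in-plane and puts one electron into the π system. The ring is fully conjugated.
Tallying contributions gives 4 × 2 = 8 from the 4 double-bond units.
With 8 = 4·2 π electrons, Hückel's rule classifies the planar ring as antiaromatic.

Antiaromatic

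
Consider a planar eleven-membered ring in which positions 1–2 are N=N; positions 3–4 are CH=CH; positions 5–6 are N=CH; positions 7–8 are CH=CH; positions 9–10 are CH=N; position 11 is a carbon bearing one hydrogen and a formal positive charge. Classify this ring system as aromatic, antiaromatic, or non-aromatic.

All ring atoms are sp² and supply a p orbital to the ring (the double-bond atoms are sp², each contributing one p electron; each =N– nitrogen is pyridine-type (lone pair in the sp² plane, one electron in the p orbital); the carbocation has an empty p orbital); the conjugation is uninterrupted.
Tallying contributions gives 5 × 2 = 10 from the double-bond units + 0 from the CH(+) atom = 10.
With 10 π electrons (n = 2), the Hückel 4n+2 condition holds.

Aromatic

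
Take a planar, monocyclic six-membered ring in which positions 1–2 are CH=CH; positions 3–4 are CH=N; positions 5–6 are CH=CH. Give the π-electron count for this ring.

6

The p orbitals form a continuous loop: each doubly-bonded ring atom is sp² with one p-orbital electron; each sp² =N– keeps its lone pair in-plane and puts one electron into the π system. The ring is fully conjugated.
Adding the contributions, 3 × 2 = 6 from the 3 double-bond units.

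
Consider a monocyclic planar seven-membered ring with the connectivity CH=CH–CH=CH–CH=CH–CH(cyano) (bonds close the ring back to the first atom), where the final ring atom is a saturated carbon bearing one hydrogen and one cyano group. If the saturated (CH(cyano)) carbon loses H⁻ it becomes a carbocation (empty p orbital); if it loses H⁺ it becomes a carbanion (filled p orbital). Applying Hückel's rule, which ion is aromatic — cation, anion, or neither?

Once that carbon is sp², every ring atom has a p orbital and both ions are fully conjugated.
Cation: 3 × 2 + 0 = 6 π electrons → 4(1)+2, aromatic.
Anion: 3 × 2 + 2 = 8 π electrons → 4(2), antiaromatic.

The cation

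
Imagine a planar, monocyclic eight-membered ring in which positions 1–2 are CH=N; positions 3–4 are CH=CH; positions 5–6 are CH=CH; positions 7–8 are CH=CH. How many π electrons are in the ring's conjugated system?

Check conjugation: each doubly-bonded ring atom is sp² with one p-orbital electron; each sp² =N– keeps its lone pair in-plane and puts one electron into the π system — every position has a p orbital, so the cyclic π system is continuous.
Counting π electrons: 4 × 2 = 8 from the 4 double-bond units.

8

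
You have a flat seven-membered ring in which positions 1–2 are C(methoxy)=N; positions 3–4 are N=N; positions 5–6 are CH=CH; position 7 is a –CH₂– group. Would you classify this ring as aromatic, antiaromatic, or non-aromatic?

Non-aromatic

The CH2 position has four σ bonds — the tetrahedral CH₂ carbon is sp³ and has no p orbital in the ring π system — so the cyclic conjugation is interrupted.
Hückel's rule only applies to fully conjugated rings, so this one is simply non-aromatic.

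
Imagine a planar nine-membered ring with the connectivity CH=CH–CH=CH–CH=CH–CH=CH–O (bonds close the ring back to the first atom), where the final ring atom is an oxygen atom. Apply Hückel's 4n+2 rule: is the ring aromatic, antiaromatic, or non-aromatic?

Aromatic

The p orbitals form a continuous loop: the double-bond atoms are sp², each contributing one p electron; the oxygen donates one lone pair from its p orbital. The ring is fully conjugated.
π-electron count: 4 × 2 = 8 from the double-bond units + 2 from the O atom = 10.
That gives a 4n+2 count (10, n = 2).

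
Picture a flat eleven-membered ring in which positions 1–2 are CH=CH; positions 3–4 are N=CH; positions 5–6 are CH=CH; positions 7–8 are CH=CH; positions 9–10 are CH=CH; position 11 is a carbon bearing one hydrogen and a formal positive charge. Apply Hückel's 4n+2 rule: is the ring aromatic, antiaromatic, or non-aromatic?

Check conjugation: each doubly-bonded ring atom is sp² with one p-orbital electron; each =N– nitrogen is pyridine-type (lone pair in the sp² plane, one electron in the p orbital); the carbocation has an empty p orbital — every position has a p orbital, so the cyclic π system is continuous.
Counting π electrons: 5 × 2 = 10 from the double-bond units + 0 from the CH(+) atom = 10.
Since 10 = 4·2 + 2, the ring meets the 4n+2 criterion.

Aromatic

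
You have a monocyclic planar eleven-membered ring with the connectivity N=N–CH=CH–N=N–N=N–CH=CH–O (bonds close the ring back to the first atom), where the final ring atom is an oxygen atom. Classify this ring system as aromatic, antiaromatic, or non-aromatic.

Antiaromatic

Check conjugation: each doubly-bonded ring atom is sp² with one p-orbital electron; each sp² =N– keeps its lone pair in-plane and puts one electron into the π system; the oxygen donates one lone pair from its p orbital — every position has a p orbital, so the cyclic π system is continuous.
Adding the contributions, 5 × 2 = 10 from the double-bond units + 2 from the O atom = 12.
12 is a 4n count (n = 3), so the planar conjugated ring is antiaromatic.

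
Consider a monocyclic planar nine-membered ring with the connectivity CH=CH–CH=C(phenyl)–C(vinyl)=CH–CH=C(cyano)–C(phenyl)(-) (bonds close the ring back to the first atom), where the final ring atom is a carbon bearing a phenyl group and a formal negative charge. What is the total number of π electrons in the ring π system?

10

All ring atoms are sp² and supply a p orbital to the ring (the double-bond atoms are sp², each contributing one p electron; the carbanion's lone pair occupies the p orbital); the conjugation is uninterrupted.
Tallying contributions gives 4 × 2 = 8 from the double-bond units + 2 from the C(phenyl)(-) atom = 10.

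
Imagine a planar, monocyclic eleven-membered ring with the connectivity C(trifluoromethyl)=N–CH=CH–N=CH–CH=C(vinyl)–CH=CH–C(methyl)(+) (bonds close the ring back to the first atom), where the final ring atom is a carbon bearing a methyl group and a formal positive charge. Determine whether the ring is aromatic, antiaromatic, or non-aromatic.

Aromatic

The p orbitals form a continuous loop: every atom in a ring double bond is sp² and brings one electron to the p orbital; each =N– nitrogen is pyridine-type (lone pair in the sp² plane, one electron in the p orbital); the carbocation has an empty p orbital. The ring is fully conjugated.
Adding the contributions, 5 × 2 = 10 from the double-bond units + 0 from the C(methyl)(+) atom = 10.
Since 10 = 4·2 + 2, the ring meets the 4n+2 criterion.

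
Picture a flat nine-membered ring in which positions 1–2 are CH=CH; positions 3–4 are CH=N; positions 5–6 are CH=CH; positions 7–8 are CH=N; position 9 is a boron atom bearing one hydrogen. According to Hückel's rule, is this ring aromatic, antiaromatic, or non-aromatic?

Check conjugation: each doubly-bonded ring atom is sp² with one p-orbital electron; each =N– nitrogen is pyridine-type (lone pair in the sp² plane, one electron in the p orbital); the boron has an empty p orbital — every position has a p orbital, so the cyclic π system is continuous.
Counting π electrons: 4 × 2 = 8 from the double-bond units + 0 from the BH atom = 8.
With 8 = 4·2 π electrons, Hückel's rule classifies the planar ring as antiaromatic.

Antiaromatic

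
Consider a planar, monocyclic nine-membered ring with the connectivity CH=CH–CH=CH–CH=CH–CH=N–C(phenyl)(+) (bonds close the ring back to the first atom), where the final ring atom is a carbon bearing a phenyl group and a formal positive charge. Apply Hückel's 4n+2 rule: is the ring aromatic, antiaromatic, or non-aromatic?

Every ring atom contributes a p orbital perpendicular to the ring (each doubly-bonded ring atom is sp² with one p-orbital electron; the doubly-bonded nitrogens are pyridine-type — their lone pairs lie in the ring plane, leaving one electron in the p orbital; the carbocation has an empty p orbital), so the π system is cyclic and fully conjugated.
Counting π electrons: 4 × 2 = 8 from the double-bond units + 0 from the C(phenyl)(+) atom = 8.
8 = 4(2); a planar, fully conjugated 4n system is antiaromatic.

Antiaromatic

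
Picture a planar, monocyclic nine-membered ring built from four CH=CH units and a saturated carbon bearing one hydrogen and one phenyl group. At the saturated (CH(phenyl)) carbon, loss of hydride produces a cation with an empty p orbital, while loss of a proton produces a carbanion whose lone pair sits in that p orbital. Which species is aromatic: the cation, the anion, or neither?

The anion

Once that carbon is sp², every ring atom has a p orbital and both ions are fully conjugated.
Cation: 4 × 2 + 0 = 8 π electrons → 4(2), antiaromatic.
Anion: 4 × 2 + 2 = 10 π electrons → 4(2)+2, aromatic.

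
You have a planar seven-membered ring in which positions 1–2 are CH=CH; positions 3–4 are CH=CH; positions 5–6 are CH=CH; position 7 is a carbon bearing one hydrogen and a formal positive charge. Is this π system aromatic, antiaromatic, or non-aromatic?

Aromatic

All ring atoms are sp² and supply a p orbital to the ring (the double-bond atoms are sp², each contributing one p electron; the carbocation has an empty p orbital); the conjugation is uninterrupted.
Counting π electrons: 3 × 2 = 6 from the double-bond units + 0 from the CH(+) atom = 6.
Since 6 = 4·1 + 2, the ring meets the 4n+2 criterion.
This is the tropylium cation.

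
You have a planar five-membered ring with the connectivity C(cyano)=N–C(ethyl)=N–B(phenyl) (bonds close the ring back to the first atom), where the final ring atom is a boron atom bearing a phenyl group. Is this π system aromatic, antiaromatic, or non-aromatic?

Check conjugation: every atom in a ring double bond is sp² and brings one electron to the p orbital; the doubly-bonded nitrogens are pyridine-type — their lone pairs lie in the ring plane, leaving one electron in the p orbital; the boron has an empty p orbital — every position has a p orbital, so the cyclic π system is continuous.
Counting π electrons: 2 × 2 = 4 from the double-bond units + 0 from the B(phenyl) atom = 4.
A 4n π count (4, n = 1) in a planar conjugated ring means antiaromatic.

Antiaromatic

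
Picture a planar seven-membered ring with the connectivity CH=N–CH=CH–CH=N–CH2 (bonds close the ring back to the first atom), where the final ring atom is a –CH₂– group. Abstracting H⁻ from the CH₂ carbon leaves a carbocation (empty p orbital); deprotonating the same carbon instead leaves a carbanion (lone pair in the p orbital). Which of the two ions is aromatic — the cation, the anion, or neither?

Both ions have a continuous loop of p orbitals — each ring atom is sp².
Cation: 3 × 2 + 0 = 6 π electrons → 4(1)+2, aromatic.
Anion: 3 × 2 + 2 = 8 π electrons → 4(2), antiaromatic.

The cation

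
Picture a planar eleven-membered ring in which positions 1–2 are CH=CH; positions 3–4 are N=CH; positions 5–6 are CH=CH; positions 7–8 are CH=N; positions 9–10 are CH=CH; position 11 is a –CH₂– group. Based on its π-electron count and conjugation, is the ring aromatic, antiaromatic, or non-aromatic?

The CH2 carbon is saturated: the tetrahedral CH₂ carbon is sp³ and has no p orbital in the ring π system. Conjugation is not continuous around the ring.
A ring that is not fully conjugated cannot be aromatic or antiaromatic regardless of its π-electron count.

Non-aromatic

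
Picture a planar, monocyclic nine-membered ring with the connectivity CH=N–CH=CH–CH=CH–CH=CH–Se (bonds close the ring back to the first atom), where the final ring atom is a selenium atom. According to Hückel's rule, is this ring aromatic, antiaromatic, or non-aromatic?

Aromatic

Every ring atom contributes a p orbital perpendicular to the ring (each doubly-bonded ring atom is sp² with one p-orbital electron; each =N– nitrogen is pyridine-type (lone pair in the sp² plane, one electron in the p orbital); the selenium donates one lone pair from its p orbital), so the π system is cyclic and fully conjugated.
Adding the contributions, 4 × 2 = 8 from the double-bond units + 2 from the Se atom = 10.
Since 10 = 4·2 + 2, the ring meets the 4n+2 criterion.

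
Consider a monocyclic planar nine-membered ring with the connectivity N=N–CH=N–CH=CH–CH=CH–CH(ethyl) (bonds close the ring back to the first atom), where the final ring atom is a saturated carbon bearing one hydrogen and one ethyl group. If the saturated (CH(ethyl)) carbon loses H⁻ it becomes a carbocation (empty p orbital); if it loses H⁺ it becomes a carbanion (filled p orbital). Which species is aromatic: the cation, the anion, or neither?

The anion

In both ions every ring atom is sp² and contributes a p orbital, so both rings are fully conjugated.
Cation: 4 × 2 + 0 = 8 π electrons → 4(2), antiaromatic.
Anion: 4 × 2 + 2 = 10 π electrons → 4(2)+2, aromatic.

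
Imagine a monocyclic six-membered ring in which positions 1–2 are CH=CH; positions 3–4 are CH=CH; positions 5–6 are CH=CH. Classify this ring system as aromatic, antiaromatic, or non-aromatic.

Aromatic

Check conjugation: each doubly-bonded ring atom is sp² with one p-orbital electron — every position has a p orbital, so the cyclic π system is continuous.
π-electron count: 3 × 2 = 6 from the 3 double-bond units.
6 = 4(1) + 2, which satisfies Hückel's 4n+2 rule.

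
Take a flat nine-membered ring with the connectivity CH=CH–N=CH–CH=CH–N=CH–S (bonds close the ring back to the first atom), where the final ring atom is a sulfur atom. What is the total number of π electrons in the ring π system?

10

Every ring atom contributes a p orbital perpendicular to the ring (each doubly-bonded ring atom is sp² with one p-orbital electron; each sp² =N– keeps its lone pair in-plane and puts one electron into the π system; the sulfur donates one lone pair from its p orbital), so the π system is cyclic and fully conjugated.
Counting π electrons: 4 × 2 = 8 from the double-bond units + 2 from the S atom = 10.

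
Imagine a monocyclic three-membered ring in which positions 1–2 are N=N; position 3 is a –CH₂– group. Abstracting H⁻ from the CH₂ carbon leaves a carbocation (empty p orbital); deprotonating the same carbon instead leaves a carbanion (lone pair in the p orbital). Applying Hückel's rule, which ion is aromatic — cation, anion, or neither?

The cation

In either ion the ring is fully conjugated: every atom, including the new sp² carbon, supplies a p orbital.
Cation: 1 × 2 + 0 = 2 π electrons → 4(0)+2, aromatic.
Anion: 1 × 2 + 2 = 4 π electrons → 4(1), antiaromatic.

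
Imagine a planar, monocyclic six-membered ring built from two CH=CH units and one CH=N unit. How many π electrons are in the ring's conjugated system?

6

Check conjugation: each doubly-bonded ring atom is sp² with one p-orbital electron; each =N– nitrogen is pyridine-type (lone pair in the sp² plane, one electron in the p orbital) — every position has a p orbital, so the cyclic π system is continuous.
Tallying contributions gives 3 × 2 = 6 from the 3 double-bond units.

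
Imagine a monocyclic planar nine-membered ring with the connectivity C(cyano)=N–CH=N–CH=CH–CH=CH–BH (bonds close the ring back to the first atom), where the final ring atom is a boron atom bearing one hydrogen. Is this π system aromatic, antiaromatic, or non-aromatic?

Check conjugation: each doubly-bonded ring atom is sp² with one p-orbital electron; each =N– nitrogen is pyridine-type (lone pair in the sp² plane, one electron in the p orbital); the boron has an empty p orbital — every position has a p orbital, so the cyclic π system is continuous.
Adding the contributions, 4 × 2 = 8 from the double-bond units + 0 from the BH atom = 8.
8 is a 4n count (n = 2), so the planar conjugated ring is antiaromatic.

Antiaromatic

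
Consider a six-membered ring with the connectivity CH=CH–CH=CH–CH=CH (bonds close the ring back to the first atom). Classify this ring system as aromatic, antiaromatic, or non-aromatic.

The p orbitals form a continuous loop: each doubly-bonded ring atom is sp² with one p-orbital electron. The ring is fully conjugated.
π-electron count: 3 × 2 = 6 from the 3 double-bond units.
6 = 4(1) + 2, which satisfies Hückel's 4n+2 rule.
(This ring is benzene.)

Aromatic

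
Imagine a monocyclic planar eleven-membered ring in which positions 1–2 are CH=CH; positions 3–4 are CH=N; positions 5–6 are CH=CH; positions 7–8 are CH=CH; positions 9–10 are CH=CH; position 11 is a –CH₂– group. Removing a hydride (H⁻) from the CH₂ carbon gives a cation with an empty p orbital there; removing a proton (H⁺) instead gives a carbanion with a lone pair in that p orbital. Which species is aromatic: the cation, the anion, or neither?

In either ion the ring is fully conjugated: every atom, including the new sp² carbon, supplies a p orbital.
Cation: 5 × 2 + 0 = 10 π electrons → 4(2)+2, aromatic.
Anion: 5 × 2 + 2 = 12 π electrons → 4(3), antiaromatic.

The cation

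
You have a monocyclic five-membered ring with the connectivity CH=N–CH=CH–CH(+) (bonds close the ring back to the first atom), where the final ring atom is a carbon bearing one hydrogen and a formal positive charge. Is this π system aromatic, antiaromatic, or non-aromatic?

The p orbitals form a continuous loop: the double-bond atoms are sp², each contributing one p electron; each =N– nitrogen is pyridine-type (lone pair in the sp² plane, one electron in the p orbital); the carbocation has an empty p orbital. The ring is fully conjugated.
Adding the contributions, 2 × 2 = 4 from the double-bond units + 0 from the CH(+) atom = 4.
A 4n π count (4, n = 1) in a planar conjugated ring means antiaromatic.

Antiaromatic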